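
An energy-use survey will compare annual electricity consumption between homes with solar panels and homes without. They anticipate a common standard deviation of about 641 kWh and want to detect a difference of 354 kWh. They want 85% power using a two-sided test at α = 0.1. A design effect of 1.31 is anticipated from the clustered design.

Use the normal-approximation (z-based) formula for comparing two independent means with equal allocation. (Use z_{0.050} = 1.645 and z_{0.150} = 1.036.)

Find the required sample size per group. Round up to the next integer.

n = 62 per group

n = (z_{α/2} + z_β)² · (σ₁² + σ₂²) / δ²
  = (1.645 + 1.036)² · (2·641² = 821762) / 354²
  = 7.1878 · 821762 / 125316
  = 47.13
Design effect: 1.31 × 47.13 = 61.75.
Round up → n = 62 per group.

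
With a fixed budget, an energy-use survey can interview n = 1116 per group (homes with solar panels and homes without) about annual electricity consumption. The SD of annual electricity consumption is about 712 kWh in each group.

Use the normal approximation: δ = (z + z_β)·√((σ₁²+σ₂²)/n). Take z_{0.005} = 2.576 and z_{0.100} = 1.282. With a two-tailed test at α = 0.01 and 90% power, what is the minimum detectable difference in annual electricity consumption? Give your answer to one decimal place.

Minimum detectable difference ≈ 116.3 kWh

δ = (z_{α/2} + z_β) · √((σ₁²+σ₂²)/n)
  = (2.576 + 1.282) · √(1013888/1116)
  = 3.858 · √908.5018
  = 3.858 · 30.1414
  = 116.2854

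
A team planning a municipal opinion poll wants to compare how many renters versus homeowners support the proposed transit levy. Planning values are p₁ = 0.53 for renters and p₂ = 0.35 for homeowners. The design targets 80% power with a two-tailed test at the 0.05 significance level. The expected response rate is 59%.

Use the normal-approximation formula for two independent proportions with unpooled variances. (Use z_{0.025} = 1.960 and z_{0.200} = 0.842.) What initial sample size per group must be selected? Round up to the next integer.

n = (z_{α/2} + z_β)² · [p₁(1−p₁) + p₂(1−p₂)] / (p₁ − p₂)²
  = (1.960 + 0.842)² · (0.53·0.47 + 0.35·0.65) / (0.18)²
  = (2.802)² · (0.2491 + 0.2275) / 0.0324
  = 7.8512 · 0.4766 / 0.0324
  = 115.49
Adjust for 59% response: 115.49 / 0.59 = 195.75.
Round up → n = 196 per group.

n = 196 per group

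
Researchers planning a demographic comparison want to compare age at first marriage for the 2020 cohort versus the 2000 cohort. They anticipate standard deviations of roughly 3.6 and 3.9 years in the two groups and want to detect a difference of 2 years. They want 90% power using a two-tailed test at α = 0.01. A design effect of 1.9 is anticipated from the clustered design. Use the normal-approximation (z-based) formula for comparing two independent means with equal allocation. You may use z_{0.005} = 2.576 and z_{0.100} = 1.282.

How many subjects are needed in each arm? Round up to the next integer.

n = 200 per group

n = (z_{α/2} + z_β)² · (σ₁² + σ₂²) / δ²
  = (2.576 + 1.282)² · (3.6² + 3.9² = 28.17) / 2²
  = 14.8842 · 28.17 / 4
  = 104.82
Design effect: 1.9 × 104.82 = 199.16.
Round up → n = 200 per group.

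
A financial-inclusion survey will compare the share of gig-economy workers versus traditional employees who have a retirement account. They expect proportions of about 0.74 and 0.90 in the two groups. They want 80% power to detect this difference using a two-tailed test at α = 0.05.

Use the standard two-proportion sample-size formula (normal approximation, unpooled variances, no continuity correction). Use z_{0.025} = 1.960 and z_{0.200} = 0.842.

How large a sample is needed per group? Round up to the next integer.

n = 87 per group

n = (z_{α/2} + z_β)² · [p₁(1−p₁) + p₂(1−p₂)] / (p₁ − p₂)²
  = (1.960 + 0.842)² · (0.74·0.26 + 0.90·0.10) / (-0.16)²
  = (2.802)² · (0.1924 + 0.0900) / 0.0256
  = 7.8512 · 0.2824 / 0.0256
  = 86.61
Round up → n = 87 per group.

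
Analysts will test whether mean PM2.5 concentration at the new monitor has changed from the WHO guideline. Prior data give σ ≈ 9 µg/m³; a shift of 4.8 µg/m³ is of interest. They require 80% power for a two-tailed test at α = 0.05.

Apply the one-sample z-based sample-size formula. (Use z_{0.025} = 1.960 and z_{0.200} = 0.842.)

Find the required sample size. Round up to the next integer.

n = 28

n = (z_{α/2} + z_β)² · σ² / δ²
  = (1.960 + 0.842)² · 9² / 4.8²
  = 7.8512 · 81 / 23.04
  = 27.60
Round up → n = 28.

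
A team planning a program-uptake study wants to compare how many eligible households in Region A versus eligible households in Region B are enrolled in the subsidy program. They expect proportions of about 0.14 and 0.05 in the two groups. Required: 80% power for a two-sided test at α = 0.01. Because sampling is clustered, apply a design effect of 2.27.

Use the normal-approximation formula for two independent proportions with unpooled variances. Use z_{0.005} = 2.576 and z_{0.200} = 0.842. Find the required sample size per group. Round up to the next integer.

n = 550 per group

n = (z_{α/2} + z_β)² · [p₁(1−p₁) + p₂(1−p₂)] / (p₁ − p₂)²
  = (2.576 + 0.842)² · (0.14·0.86 + 0.05·0.95) / (0.09)²
  = (3.418)² · (0.1204 + 0.0475) / 0.0081
  = 11.6827 · 0.1679 / 0.0081
  = 242.16
Design effect: 2.27 × 242.16 = 549.71.
Round up → n = 550 per group.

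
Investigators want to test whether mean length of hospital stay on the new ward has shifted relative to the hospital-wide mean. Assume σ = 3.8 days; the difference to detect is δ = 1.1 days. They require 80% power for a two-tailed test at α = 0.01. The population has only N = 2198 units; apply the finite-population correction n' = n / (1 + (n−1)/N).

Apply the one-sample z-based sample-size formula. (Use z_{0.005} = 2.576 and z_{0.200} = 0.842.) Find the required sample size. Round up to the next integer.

n = 132

n = (z_{α/2} + z_β)² · σ² / δ²
  = (2.576 + 0.842)² · 3.8² / 1.1²
  = 11.6827 · 14.44 / 1.21
  = 139.42
Finite-population correction (N = 2198): 139.42 / (1 + (139.42 − 1)/2198) = 131.16.
Round up → n = 132.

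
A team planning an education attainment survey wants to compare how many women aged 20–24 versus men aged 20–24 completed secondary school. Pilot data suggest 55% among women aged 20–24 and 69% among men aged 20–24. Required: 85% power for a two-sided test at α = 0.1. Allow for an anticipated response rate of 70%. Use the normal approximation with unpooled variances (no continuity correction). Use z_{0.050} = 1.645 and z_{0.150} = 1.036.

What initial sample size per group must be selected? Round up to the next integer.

n = (z_{α/2} + z_β)² · [p₁(1−p₁) + p₂(1−p₂)] / (p₁ − p₂)²
  = (1.645 + 1.036)² · (0.55·0.45 + 0.69·0.31) / (-0.14)²
  = (2.681)² · (0.2475 + 0.2139) / 0.0196
  = 7.1878 · 0.4614 / 0.0196
  = 169.21
Adjust for 70% response: 169.21 / 0.70 = 241.72.
Round up → n = 242 per group.

n = 242 per group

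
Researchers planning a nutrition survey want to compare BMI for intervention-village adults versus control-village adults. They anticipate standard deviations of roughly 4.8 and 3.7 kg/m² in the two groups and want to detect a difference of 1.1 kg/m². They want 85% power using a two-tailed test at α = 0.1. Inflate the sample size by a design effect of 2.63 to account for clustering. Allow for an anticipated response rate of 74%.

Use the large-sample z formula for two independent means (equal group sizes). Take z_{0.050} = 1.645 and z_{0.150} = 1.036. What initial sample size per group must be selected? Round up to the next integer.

n = 776 per group

n = (z_{α/2} + z_β)² · (σ₁² + σ₂²) / δ²
  = (1.645 + 1.036)² · (4.8² + 3.7² = 36.73) / 1.1²
  = 7.1878 · 36.73 / 1.21
  = 218.19
Design effect: 2.63 × 218.19 = 573.83.
Adjust for 74% response: 573.83 / 0.74 = 775.45.
Round up → n = 776 per group.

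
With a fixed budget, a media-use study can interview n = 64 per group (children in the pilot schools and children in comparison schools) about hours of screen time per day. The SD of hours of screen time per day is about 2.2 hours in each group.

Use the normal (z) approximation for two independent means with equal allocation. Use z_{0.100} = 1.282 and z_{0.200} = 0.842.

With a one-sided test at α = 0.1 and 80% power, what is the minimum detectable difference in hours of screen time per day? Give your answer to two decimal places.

Minimum detectable difference ≈ 0.83 hours

δ = (z_α + z_β) · √((σ₁²+σ₂²)/n)
  = (1.282 + 0.842) · √(9.68/64)
  = 2.124 · √0.15125
  = 2.124 · 0.3889
  = 0.8260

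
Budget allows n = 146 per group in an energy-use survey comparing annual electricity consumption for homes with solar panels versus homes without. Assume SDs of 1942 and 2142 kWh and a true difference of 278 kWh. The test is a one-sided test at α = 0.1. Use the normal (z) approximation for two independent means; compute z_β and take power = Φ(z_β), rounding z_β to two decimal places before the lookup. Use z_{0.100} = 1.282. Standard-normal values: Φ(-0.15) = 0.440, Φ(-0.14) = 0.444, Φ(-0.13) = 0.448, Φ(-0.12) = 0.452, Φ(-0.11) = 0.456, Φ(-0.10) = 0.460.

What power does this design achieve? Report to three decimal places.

Power ≈ 0.452

z_β = δ·√(n/(σ₁²+σ₂²)) − z_α
    = 278 · √(146/8359528) − 1.282
    = 278 · 0.00418 − 1.282
    = 1.1618 − 1.282 = -0.1202 → -0.12
Power = Φ(-0.12) = 0.452.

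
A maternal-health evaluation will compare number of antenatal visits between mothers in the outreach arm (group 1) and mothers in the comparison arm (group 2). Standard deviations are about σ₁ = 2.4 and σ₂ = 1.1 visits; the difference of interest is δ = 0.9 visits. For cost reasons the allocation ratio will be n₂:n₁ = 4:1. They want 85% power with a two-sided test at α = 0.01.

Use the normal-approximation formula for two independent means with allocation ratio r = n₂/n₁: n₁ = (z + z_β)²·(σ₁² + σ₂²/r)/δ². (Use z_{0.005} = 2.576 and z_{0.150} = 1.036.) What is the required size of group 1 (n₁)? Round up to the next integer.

n₁ = 98

n₁ = (z_{α/2} + z_β)² · (σ₁² + σ₂²/r) / δ²
   = (2.576 + 1.036)² · (2.4² + 1.1²/4) / 0.9²
   = 13.0465 · (5.76 + 0.3025) / 0.81
   = 13.0465 · 6.0625 / 0.81
   = 97.65
Round up → n₁ = 98; n₂ = r·n₁ = 4 × 98 = 392.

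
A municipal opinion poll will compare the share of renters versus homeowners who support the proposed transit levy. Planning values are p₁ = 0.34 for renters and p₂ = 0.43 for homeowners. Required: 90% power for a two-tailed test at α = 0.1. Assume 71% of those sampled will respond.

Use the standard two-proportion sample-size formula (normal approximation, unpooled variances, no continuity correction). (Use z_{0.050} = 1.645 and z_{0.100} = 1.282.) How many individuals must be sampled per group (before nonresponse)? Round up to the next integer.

n = (z_{α/2} + z_β)² · [p₁(1−p₁) + p₂(1−p₂)] / (p₁ − p₂)²
  = (1.645 + 1.282)² · (0.34·0.66 + 0.43·0.57) / (-0.09)²
  = (2.927)² · (0.2244 + 0.2451) / 0.0081
  = 8.5673 · 0.4695 / 0.0081
  = 496.59
Adjust for 71% response: 496.59 / 0.71 = 699.42.
Round up → n = 700 per group.

n = 700 per group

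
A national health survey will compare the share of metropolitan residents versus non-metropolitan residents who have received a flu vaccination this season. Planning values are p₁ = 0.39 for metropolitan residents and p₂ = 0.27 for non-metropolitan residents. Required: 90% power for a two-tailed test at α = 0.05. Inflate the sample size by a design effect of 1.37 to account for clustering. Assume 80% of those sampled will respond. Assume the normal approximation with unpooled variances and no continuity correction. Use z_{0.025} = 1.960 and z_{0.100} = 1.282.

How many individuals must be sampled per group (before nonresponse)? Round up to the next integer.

n = (z_{α/2} + z_β)² · [p₁(1−p₁) + p₂(1−p₂)] / (p₁ − p₂)²
  = (1.960 + 1.282)² · (0.39·0.61 + 0.27·0.73) / (0.12)²
  = (3.242)² · (0.2379 + 0.1971) / 0.0144
  = 10.5106 · 0.4350 / 0.0144
  = 317.51
Design effect: 1.37 × 317.51 = 434.98.
Adjust for 80% response: 434.98 / 0.80 = 543.73.
Round up → n = 544 per group.

n = 544 per group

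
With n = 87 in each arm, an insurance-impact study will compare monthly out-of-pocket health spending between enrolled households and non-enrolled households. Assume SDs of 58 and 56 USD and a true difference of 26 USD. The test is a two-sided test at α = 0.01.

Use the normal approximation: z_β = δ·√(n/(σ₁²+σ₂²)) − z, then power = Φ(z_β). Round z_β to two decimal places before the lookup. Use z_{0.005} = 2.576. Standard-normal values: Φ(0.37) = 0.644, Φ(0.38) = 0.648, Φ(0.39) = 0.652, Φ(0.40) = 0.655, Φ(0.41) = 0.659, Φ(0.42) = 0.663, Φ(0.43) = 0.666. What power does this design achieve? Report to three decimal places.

Power ≈ 0.666

z_β = δ·√(n/(σ₁²+σ₂²)) − z_{α/2}
    = 26 · √(87/6500) − 2.576
    = 26 · 0.11569 − 2.576
    = 3.0080 − 2.576 = 0.4320 → 0.43
Power = Φ(0.43) = 0.666.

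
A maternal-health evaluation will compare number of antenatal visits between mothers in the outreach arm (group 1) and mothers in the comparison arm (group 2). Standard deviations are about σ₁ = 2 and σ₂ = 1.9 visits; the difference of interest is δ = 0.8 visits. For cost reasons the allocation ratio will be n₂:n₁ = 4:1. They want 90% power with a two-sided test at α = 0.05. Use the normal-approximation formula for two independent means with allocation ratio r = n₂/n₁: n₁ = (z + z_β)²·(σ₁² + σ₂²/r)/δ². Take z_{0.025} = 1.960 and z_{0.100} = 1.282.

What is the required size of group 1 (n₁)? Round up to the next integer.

n₁ = 81

n₁ = (z_{α/2} + z_β)² · (σ₁² + σ₂²/r) / δ²
   = (1.960 + 1.282)² · (2² + 1.9²/4) / 0.8²
   = 10.5106 · (4 + 0.9025) / 0.64
   = 10.5106 · 4.9025 / 0.64
   = 80.51
Round up → n₁ = 81; n₂ = r·n₁ = 4 × 81 = 324.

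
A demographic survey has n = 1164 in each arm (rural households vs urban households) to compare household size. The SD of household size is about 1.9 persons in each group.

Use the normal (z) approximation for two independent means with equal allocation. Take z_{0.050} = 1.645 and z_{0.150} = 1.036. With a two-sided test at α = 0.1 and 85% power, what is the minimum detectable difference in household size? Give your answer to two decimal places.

δ = (z_{α/2} + z_β) · √((σ₁²+σ₂²)/n)
  = (1.645 + 1.036) · √(7.22/1164)
  = 2.681 · √0.0062
  = 2.681 · 0.0788
  = 0.2111

Minimum detectable difference ≈ 0.21 persons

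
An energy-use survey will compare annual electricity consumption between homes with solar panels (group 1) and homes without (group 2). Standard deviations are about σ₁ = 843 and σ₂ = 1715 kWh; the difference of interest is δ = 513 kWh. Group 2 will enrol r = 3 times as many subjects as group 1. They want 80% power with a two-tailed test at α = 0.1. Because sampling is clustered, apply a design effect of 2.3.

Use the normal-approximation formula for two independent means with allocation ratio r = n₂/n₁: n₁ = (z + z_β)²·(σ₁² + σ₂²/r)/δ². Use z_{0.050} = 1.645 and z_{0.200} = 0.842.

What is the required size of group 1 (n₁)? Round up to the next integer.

n₁ = (z_{α/2} + z_β)² · (σ₁² + σ₂²/r) / δ²
   = (1.645 + 0.842)² · (843² + 1715²/3) / 513²
   = 6.1852 · (710649 + 980408.3) / 263169
   = 6.1852 · 1691057.3 / 263169
   = 39.74
Design effect: 2.3 × 39.74 = 91.41.
Round up → n₁ = 92; n₂ = r·n₁ = 3 × 92 = 276.

n₁ = 92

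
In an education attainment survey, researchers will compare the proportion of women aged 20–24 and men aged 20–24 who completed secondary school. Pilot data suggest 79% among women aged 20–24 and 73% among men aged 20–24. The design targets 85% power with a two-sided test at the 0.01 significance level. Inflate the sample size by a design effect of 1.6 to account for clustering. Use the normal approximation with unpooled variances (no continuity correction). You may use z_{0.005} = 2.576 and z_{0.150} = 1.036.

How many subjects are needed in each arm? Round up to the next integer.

n = 2105 per group

n = (z_{α/2} + z_β)² · [p₁(1−p₁) + p₂(1−p₂)] / (p₁ − p₂)²
  = (2.576 + 1.036)² · (0.79·0.21 + 0.73·0.27) / (0.06)²
  = (3.612)² · (0.1659 + 0.1971) / 0.0036
  = 13.0465 · 0.3630 / 0.0036
  = 1315.53
Design effect: 1.6 × 1315.53 = 2104.84.
Round up → n = 2105 per group.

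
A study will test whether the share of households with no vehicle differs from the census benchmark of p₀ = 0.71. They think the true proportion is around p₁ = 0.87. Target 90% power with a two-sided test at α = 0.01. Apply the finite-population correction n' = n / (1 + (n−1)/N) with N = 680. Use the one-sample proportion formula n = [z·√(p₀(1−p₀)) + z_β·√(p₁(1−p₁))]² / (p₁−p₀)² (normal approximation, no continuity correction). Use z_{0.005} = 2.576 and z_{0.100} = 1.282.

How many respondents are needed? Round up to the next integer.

n = 88

n = [z_{α/2}·√(p₀q₀) + z_β·√(p₁q₁)]² / (p₁ − p₀)²
  = [2.576·√(0.71·0.29) + 1.282·√(0.87·0.13)]² / (0.16)²
  = [2.576·0.4538 + 1.282·0.3363]² / 0.0256
  = [1.6000]² / 0.0256
  = 100.00
Finite-population correction (N = 680): 100.00 / (1 + (100.00 − 1)/680) = 87.29.
Round up → n = 88.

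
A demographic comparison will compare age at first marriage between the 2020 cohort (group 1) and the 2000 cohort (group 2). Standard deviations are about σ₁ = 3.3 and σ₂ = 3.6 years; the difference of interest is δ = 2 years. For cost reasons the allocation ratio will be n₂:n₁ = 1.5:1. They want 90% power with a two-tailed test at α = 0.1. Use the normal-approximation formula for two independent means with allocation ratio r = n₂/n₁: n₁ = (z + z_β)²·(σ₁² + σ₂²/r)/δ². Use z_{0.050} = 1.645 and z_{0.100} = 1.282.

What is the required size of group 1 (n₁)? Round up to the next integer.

n₁ = (z_{α/2} + z_β)² · (σ₁² + σ₂²/r) / δ²
   = (1.645 + 1.282)² · (3.3² + 3.6²/1.5) / 2²
   = 8.5673 · (10.89 + 8.64) / 4
   = 8.5673 · 19.53 / 4
   = 41.83
Round up → n₁ = 42; n₂ = r·n₁ = 1.5 × 42 = 63.

n₁ = 42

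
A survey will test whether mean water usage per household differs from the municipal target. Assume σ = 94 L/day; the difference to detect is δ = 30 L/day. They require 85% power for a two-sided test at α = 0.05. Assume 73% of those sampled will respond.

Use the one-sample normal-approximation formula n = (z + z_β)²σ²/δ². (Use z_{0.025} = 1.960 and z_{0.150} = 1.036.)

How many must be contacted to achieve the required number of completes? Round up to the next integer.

n = 121

n = (z_{α/2} + z_β)² · σ² / δ²
  = (1.960 + 1.036)² · 94² / 30²
  = 8.9760 · 8836 / 900
  = 88.12
Adjust for 73% response: 88.12 / 0.73 = 120.72.
Round up → n = 121.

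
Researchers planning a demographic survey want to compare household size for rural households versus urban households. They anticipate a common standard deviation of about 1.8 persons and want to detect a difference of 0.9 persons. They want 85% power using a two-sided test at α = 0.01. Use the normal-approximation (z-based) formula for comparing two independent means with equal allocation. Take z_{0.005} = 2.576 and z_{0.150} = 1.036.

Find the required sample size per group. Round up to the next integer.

n = 105 per group

n = (z_{α/2} + z_β)² · (σ₁² + σ₂²) / δ²
  = (2.576 + 1.036)² · (2·1.8² = 6.48) / 0.9²
  = 13.0465 · 6.48 / 0.81
  = 104.37
Round up → n = 105 per group.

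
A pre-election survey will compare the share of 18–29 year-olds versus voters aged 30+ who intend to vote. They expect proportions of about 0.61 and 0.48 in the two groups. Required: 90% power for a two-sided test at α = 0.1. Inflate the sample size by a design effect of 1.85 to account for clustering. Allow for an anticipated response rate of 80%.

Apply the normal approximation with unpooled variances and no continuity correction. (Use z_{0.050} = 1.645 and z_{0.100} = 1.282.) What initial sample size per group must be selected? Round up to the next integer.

n = 572 per group

n = (z_{α/2} + z_β)² · [p₁(1−p₁) + p₂(1−p₂)] / (p₁ − p₂)²
  = (1.645 + 1.282)² · (0.61·0.39 + 0.48·0.52) / (0.13)²
  = (2.927)² · (0.2379 + 0.2496) / 0.0169
  = 8.5673 · 0.4875 / 0.0169
  = 247.13
Design effect: 1.85 × 247.13 = 457.20.
Adjust for 80% response: 457.20 / 0.80 = 571.50.
Round up → n = 572 per group.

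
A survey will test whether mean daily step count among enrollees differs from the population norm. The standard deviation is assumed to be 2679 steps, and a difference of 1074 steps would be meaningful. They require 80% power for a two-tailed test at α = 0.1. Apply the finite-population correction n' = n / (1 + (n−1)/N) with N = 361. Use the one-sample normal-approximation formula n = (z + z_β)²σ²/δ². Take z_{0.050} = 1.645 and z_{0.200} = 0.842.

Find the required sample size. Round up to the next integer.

n = 35

n = (z_{α/2} + z_β)² · σ² / δ²
  = (1.645 + 0.842)² · 2679² / 1074²
  = 6.1852 · 7177041 / 1153476
  = 38.48
Finite-population correction (N = 361): 38.48 / (1 + (38.48 − 1)/361) = 34.86.
Round up → n = 35.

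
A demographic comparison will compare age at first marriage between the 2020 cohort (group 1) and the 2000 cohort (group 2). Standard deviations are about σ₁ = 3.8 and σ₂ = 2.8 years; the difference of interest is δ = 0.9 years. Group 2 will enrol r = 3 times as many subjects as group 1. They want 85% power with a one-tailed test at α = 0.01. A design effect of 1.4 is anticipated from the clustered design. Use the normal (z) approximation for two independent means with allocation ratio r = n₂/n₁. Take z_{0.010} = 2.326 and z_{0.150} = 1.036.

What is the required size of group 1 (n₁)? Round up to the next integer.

n₁ = (z_α + z_β)² · (σ₁² + σ₂²/r) / δ²
   = (2.326 + 1.036)² · (3.8² + 2.8²/3) / 0.9²
   = 11.3030 · (14.44 + 2.6133) / 0.81
   = 11.3030 · 17.0533 / 0.81
   = 237.97
Design effect: 1.4 × 237.97 = 333.16.
Round up → n₁ = 334; n₂ = r·n₁ = 3 × 334 = 1002.

n₁ = 334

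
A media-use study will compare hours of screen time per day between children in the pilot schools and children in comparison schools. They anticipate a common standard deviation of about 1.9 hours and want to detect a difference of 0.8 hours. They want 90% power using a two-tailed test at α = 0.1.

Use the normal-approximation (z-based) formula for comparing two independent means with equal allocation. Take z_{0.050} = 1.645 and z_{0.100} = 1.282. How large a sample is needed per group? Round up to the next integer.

n = (z_{α/2} + z_β)² · (σ₁² + σ₂²) / δ²
  = (1.645 + 1.282)² · (2·1.9² = 7.22) / 0.8²
  = 8.5673 · 7.22 / 0.64
  = 96.65
Round up → n = 97 per group.

n = 97 per group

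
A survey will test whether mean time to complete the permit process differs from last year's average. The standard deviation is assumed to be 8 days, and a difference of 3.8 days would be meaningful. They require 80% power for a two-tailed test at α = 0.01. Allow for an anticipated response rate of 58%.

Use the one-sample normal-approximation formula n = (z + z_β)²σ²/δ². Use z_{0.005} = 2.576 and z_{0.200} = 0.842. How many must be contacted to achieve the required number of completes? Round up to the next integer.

n = 90

n = (z_{α/2} + z_β)² · σ² / δ²
  = (2.576 + 0.842)² · 8² / 3.8²
  = 11.6827 · 64 / 14.44
  = 51.78
Adjust for 58% response: 51.78 / 0.58 = 89.27.
Round up → n = 90.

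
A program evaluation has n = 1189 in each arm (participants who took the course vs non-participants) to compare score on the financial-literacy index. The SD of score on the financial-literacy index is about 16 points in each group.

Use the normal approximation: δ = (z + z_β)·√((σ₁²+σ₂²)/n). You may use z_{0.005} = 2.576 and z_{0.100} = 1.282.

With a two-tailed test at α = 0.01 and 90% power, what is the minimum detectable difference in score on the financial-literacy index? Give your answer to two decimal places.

δ = (z_{α/2} + z_β) · √((σ₁²+σ₂²)/n)
  = (2.576 + 1.282) · √(512/1189)
  = 3.858 · √0.43061
  = 3.858 · 0.6562
  = 2.5317

Minimum detectable difference ≈ 2.53 points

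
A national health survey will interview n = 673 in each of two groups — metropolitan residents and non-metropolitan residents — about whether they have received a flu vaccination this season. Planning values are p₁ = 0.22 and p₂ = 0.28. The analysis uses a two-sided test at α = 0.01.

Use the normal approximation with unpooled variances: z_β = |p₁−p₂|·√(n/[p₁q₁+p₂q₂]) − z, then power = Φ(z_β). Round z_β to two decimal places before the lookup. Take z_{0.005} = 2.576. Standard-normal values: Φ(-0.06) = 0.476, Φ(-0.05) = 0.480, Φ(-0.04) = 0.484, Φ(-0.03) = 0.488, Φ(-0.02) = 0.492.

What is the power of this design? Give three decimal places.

Power ≈ 0.488

z_β = |p₁−p₂|·√(n/[p₁q₁+p₂q₂]) − z_{α/2}
    = 0.06 · √(673/0.3732) − 2.576
    = 0.06 · 42.4655 − 2.576
    = 2.5479 − 2.576 = -0.0281 → -0.03
Power = Φ(-0.03) = 0.488.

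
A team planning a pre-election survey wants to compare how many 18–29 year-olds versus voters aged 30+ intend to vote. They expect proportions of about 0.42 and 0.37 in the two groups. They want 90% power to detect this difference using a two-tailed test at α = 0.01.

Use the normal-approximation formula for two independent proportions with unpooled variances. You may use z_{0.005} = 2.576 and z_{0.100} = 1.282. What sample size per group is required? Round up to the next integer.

n = 2839 per group

n = (z_{α/2} + z_β)² · [p₁(1−p₁) + p₂(1−p₂)] / (p₁ − p₂)²
  = (2.576 + 1.282)² · (0.42·0.58 + 0.37·0.63) / (0.05)²
  = (3.858)² · (0.2436 + 0.2331) / 0.0025
  = 14.8842 · 0.4767 / 0.0025
  = 2838.11
Round up → n = 2839 per group.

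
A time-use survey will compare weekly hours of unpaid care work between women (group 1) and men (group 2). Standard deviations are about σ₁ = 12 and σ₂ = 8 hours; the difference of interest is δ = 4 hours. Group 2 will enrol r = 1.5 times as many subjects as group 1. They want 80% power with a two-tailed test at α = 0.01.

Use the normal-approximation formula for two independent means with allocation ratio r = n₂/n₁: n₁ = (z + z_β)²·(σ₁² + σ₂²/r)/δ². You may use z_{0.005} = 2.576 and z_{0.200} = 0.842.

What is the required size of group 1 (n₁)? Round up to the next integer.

n₁ = 137

n₁ = (z_{α/2} + z_β)² · (σ₁² + σ₂²/r) / δ²
   = (2.576 + 0.842)² · (12² + 8²/1.5) / 4²
   = 11.6827 · (144 + 42.6667) / 16
   = 11.6827 · 186.6667 / 16
   = 136.30
Round up → n₁ = 137; n₂ = r·n₁ = 1.5 × 137 = 206.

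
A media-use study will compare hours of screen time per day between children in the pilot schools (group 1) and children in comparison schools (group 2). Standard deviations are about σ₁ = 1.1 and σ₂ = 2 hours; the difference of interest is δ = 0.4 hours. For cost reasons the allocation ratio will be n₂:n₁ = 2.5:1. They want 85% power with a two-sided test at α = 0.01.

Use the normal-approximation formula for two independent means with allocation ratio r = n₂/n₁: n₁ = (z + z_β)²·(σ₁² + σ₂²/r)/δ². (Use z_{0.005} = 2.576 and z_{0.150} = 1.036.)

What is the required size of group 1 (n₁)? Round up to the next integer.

n₁ = 230

n₁ = (z_{α/2} + z_β)² · (σ₁² + σ₂²/r) / δ²
   = (2.576 + 1.036)² · (1.1² + 2²/2.5) / 0.4²
   = 13.0465 · (1.21 + 1.6) / 0.16
   = 13.0465 · 2.81 / 0.16
   = 229.13
Round up → n₁ = 230; n₂ = r·n₁ = 2.5 × 230 = 575.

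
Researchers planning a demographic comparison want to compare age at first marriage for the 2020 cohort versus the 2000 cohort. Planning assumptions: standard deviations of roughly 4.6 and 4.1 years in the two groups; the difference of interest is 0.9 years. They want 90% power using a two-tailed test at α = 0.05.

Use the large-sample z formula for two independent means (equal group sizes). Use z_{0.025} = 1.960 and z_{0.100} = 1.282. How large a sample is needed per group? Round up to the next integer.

n = (z_{α/2} + z_β)² · (σ₁² + σ₂²) / δ²
  = (1.960 + 1.282)² · (4.6² + 4.1² = 37.97) / 0.9²
  = 10.5106 · 37.97 / 0.81
  = 492.70
Round up → n = 493 per group.

n = 493 per group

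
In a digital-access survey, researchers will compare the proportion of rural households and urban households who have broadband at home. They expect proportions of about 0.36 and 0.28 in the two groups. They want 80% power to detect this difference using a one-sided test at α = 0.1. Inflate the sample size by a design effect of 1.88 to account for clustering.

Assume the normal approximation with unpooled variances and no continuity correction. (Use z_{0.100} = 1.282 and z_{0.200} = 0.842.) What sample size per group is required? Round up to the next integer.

n = (z_α + z_β)² · [p₁(1−p₁) + p₂(1−p₂)] / (p₁ − p₂)²
  = (1.282 + 0.842)² · (0.36·0.64 + 0.28·0.72) / (0.08)²
  = (2.124)² · (0.2304 + 0.2016) / 0.0064
  = 4.5114 · 0.4320 / 0.0064
  = 304.52
Design effect: 1.88 × 304.52 = 572.49.
Round up → n = 573 per group.

n = 573 per group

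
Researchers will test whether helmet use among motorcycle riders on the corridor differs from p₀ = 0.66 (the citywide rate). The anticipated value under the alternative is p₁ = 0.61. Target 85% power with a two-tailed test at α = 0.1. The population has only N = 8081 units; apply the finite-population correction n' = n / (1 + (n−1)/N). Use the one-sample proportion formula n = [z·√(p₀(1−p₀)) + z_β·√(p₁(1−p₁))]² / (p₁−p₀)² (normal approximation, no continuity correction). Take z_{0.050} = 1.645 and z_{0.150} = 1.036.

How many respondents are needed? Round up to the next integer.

n = 611

n = [z_{α/2}·√(p₀q₀) + z_β·√(p₁q₁)]² / (p₁ − p₀)²
  = [1.645·√(0.66·0.34) + 1.036·√(0.61·0.39)]² / (-0.05)²
  = [1.645·0.4737 + 1.036·0.4877]² / 0.0025
  = [1.2846]² / 0.0025
  = 660.04
Finite-population correction (N = 8081): 660.04 / (1 + (660.04 − 1)/8081) = 610.27.
Round up → n = 611.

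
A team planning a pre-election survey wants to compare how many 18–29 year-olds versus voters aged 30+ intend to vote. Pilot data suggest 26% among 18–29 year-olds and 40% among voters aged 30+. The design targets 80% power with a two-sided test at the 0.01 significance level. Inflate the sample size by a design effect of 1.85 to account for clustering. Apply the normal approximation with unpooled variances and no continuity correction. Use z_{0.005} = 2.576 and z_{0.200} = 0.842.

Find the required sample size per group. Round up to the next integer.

n = 477 per group

n = (z_{α/2} + z_β)² · [p₁(1−p₁) + p₂(1−p₂)] / (p₁ − p₂)²
  = (2.576 + 0.842)² · (0.26·0.74 + 0.40·0.60) / (-0.14)²
  = (3.418)² · (0.1924 + 0.2400) / 0.0196
  = 11.6827 · 0.4324 / 0.0196
  = 257.74
Design effect: 1.85 × 257.74 = 476.81.
Round up → n = 477 per group.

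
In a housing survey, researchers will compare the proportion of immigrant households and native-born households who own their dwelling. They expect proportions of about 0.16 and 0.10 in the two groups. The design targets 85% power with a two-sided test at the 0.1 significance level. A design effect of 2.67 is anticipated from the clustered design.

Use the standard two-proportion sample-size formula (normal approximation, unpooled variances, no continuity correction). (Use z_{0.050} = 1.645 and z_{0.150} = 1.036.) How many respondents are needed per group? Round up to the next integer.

n = 1197 per group

n = (z_{α/2} + z_β)² · [p₁(1−p₁) + p₂(1−p₂)] / (p₁ − p₂)²
  = (1.645 + 1.036)² · (0.16·0.84 + 0.10·0.90) / (0.06)²
  = (2.681)² · (0.1344 + 0.0900) / 0.0036
  = 7.1878 · 0.2244 / 0.0036
  = 448.04
Design effect: 2.67 × 448.04 = 1196.26.
Round up → n = 1197 per group.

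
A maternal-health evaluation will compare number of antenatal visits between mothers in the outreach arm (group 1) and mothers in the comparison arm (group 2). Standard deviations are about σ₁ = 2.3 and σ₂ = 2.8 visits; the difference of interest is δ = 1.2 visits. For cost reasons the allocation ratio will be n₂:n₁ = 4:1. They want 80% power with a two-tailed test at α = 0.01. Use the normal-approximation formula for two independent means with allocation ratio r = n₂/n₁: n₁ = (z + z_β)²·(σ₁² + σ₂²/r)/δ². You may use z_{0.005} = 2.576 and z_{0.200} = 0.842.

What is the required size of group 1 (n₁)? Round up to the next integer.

n₁ = 59

n₁ = (z_{α/2} + z_β)² · (σ₁² + σ₂²/r) / δ²
   = (2.576 + 0.842)² · (2.3² + 2.8²/4) / 1.2²
   = 11.6827 · (5.29 + 1.96) / 1.44
   = 11.6827 · 7.25 / 1.44
   = 58.82
Round up → n₁ = 59; n₂ = r·n₁ = 4 × 59 = 236.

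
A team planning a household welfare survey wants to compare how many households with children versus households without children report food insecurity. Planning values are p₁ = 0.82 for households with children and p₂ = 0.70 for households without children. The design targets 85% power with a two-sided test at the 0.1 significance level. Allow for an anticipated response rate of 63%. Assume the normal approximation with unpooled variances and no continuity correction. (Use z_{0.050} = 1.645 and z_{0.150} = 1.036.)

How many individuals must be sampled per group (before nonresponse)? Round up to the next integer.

n = (z_{α/2} + z_β)² · [p₁(1−p₁) + p₂(1−p₂)] / (p₁ − p₂)²
  = (1.645 + 1.036)² · (0.82·0.18 + 0.70·0.30) / (0.12)²
  = (2.681)² · (0.1476 + 0.2100) / 0.0144
  = 7.1878 · 0.3576 / 0.0144
  = 178.50
Adjust for 63% response: 178.50 / 0.63 = 283.33.
Round up → n = 284 per group.

n = 284 per group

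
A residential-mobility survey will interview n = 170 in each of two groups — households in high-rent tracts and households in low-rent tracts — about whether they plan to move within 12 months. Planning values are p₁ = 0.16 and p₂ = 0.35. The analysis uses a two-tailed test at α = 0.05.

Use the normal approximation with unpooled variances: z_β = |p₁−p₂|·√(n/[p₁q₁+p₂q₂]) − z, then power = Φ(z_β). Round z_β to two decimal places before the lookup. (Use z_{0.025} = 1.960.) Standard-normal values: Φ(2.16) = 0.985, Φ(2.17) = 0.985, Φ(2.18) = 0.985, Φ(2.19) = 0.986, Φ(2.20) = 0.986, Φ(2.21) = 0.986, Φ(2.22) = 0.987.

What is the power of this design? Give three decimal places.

z_β = |p₁−p₂|·√(n/[p₁q₁+p₂q₂]) − z_{α/2}
    = 0.19 · √(170/0.3619) − 1.960
    = 0.19 · 21.6736 − 1.960
    = 4.1180 − 1.960 = 2.1580 → 2.16
Power = Φ(2.16) = 0.985.

Power ≈ 0.985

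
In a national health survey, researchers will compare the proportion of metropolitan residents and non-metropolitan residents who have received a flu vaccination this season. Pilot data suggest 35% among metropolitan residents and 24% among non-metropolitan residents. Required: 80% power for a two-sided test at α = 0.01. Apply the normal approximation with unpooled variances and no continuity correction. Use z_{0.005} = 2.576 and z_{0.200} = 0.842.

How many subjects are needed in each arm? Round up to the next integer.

n = (z_{α/2} + z_β)² · [p₁(1−p₁) + p₂(1−p₂)] / (p₁ − p₂)²
  = (2.576 + 0.842)² · (0.35·0.65 + 0.24·0.76) / (0.11)²
  = (3.418)² · (0.2275 + 0.1824) / 0.0121
  = 11.6827 · 0.4099 / 0.0121
  = 395.76
Round up → n = 396 per group.

n = 396 per group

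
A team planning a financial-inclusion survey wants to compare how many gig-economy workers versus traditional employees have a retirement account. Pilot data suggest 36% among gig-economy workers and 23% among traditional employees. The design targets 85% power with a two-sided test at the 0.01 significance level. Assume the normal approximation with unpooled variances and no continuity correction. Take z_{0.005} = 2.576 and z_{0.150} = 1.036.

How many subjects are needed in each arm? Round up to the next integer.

n = 315 per group

n = (z_{α/2} + z_β)² · [p₁(1−p₁) + p₂(1−p₂)] / (p₁ − p₂)²
  = (2.576 + 1.036)² · (0.36·0.64 + 0.23·0.77) / (0.13)²
  = (3.612)² · (0.2304 + 0.1771) / 0.0169
  = 13.0465 · 0.4075 / 0.0169
  = 314.58
Round up → n = 315 per group.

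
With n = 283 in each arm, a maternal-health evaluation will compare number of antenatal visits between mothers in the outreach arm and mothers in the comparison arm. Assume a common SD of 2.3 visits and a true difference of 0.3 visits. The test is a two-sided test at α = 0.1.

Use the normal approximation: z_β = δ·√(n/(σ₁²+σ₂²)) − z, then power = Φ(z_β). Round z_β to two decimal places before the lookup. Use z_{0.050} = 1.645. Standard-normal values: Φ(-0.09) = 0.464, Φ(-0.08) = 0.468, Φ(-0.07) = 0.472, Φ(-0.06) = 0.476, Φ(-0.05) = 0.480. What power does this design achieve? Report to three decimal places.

z_β = δ·√(n/(σ₁²+σ₂²)) − z_{α/2}
    = 0.3 · √(283/10.58) − 1.645
    = 0.3 · 5.17190 − 1.645
    = 1.5516 − 1.645 = -0.0934 → -0.09
Power = Φ(-0.09) = 0.464.

Power ≈ 0.464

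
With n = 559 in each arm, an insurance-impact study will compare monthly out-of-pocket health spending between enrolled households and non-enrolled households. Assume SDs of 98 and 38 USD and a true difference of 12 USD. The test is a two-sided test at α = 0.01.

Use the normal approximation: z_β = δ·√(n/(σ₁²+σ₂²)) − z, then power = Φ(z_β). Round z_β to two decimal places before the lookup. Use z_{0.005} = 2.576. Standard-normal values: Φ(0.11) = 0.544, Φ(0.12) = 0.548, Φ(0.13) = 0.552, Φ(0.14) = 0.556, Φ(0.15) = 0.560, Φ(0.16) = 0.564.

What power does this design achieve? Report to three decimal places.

z_β = δ·√(n/(σ₁²+σ₂²)) − z_{α/2}
    = 12 · √(559/11048) − 2.576
    = 12 · 0.22494 − 2.576
    = 2.6993 − 2.576 = 0.1233 → 0.12
Power = Φ(0.12) = 0.548.

Power ≈ 0.548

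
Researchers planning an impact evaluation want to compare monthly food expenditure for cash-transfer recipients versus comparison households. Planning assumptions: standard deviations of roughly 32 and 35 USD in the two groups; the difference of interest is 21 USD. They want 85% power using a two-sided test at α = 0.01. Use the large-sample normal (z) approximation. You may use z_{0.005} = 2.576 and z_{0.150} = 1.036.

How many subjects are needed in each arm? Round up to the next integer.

n = (z_{α/2} + z_β)² · (σ₁² + σ₂²) / δ²
  = (2.576 + 1.036)² · (32² + 35² = 2249) / 21²
  = 13.0465 · 2249 / 441
  = 66.53
Round up → n = 67 per group.

n = 67 per group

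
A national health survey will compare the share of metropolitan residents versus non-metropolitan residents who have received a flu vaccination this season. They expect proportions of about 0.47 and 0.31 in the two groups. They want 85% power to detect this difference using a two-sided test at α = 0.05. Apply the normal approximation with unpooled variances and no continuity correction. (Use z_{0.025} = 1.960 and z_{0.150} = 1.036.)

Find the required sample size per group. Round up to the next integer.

n = 163 per group

n = (z_{α/2} + z_β)² · [p₁(1−p₁) + p₂(1−p₂)] / (p₁ − p₂)²
  = (1.960 + 1.036)² · (0.47·0.53 + 0.31·0.69) / (0.16)²
  = (2.996)² · (0.2491 + 0.2139) / 0.0256
  = 8.9760 · 0.4630 / 0.0256
  = 162.34
Round up → n = 163 per group.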